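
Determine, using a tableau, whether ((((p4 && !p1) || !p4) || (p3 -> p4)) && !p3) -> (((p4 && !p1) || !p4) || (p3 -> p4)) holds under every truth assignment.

Assume the negation and expand:
Initial set: {F (((((p4 && !p1) || !p4) || (p3 -> p4)) && !p3) -> (((p4 && !p1) || !p4) || (p3 -> p4)))}.
F (((((p4 && !p1) || !p4) || (p3 -> p4)) && !p3) -> (((p4 && !p1) || !p4) || (p3 -> p4))): α-rule — add T ((((p4 && !p1) || !p4) || (p3 -> p4)) && !p3), F (((p4 && !p1) || !p4) || (p3 -> p4)).
T ((((p4 && !p1) || !p4) || (p3 -> p4)) && !p3): α-rule — add T (((p4 && !p1) || !p4) || (p3 -> p4)), T !p3.
F (((p4 && !p1) || !p4) || (p3 -> p4)): α-rule — add F ((p4 && !p1) || !p4), F (p3 -> p4).
F ((p4 && !p1) || !p4): α-rule — add F (p4 && !p1), F !p4.
F (p3 -> p4): α-rule — add T p3, F p4.
× closes — contains both p3 and !p3.
All 1 branch closes.
Every branch closed, so the negation is unsatisfiable and the formula is valid.

Valid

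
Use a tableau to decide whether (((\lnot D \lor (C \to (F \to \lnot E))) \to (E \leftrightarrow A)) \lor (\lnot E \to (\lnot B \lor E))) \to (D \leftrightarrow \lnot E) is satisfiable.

Satisfiable

Initial set: {T ((((\lnot D \lor (C \to (F \to \lnot E))) \to (E \leftrightarrow A)) \lor (\lnot E \to (\lnot B \lor E))) \to (D \leftrightarrow \lnot E))}.
T ((((\lnot D \lor (C \to (F \to \lnot E))) \to (E \leftrightarrow A)) \lor (\lnot E \to (\lnot B \lor E))) \to (D \leftrightarrow \lnot E)): β-rule — branch into F (((\lnot D \lor (C \to (F \to \lnot E))) \to (E \leftrightarrow A)) \lor (\lnot E \to (\lnot B \lor E)))  //  T (D \leftrightarrow \lnot E).
  branch 1 (add F (((\lnot D \lor (C \to (F \to \lnot E))) \to (E \leftrightarrow A)) \lor (\lnot E \to (\lnot B \lor E)))):
    F (((\lnot D \lor (C \to (F \to \lnot E))) \to (E \leftrightarrow A)) \lor (\lnot E \to (\lnot B \lor E))): α-rule — add F ((\lnot D \lor (C \to (F \to \lnot E))) \to (E \leftrightarrow A)), F (\lnot E \to (\lnot B \lor E)).
    F ((\lnot D \lor (C \to (F \to \lnot E))) \to (E \leftrightarrow A)): α-rule — add T (\lnot D \lor (C \to (F \to \lnot E))), F (E \leftrightarrow A).
    F (\lnot E \to (\lnot B \lor E)): α-rule — add T \lnot E, F (\lnot B \lor E).
    F (\lnot B \lor E): α-rule — add F \lnot B, F E.
    T (\lnot D \lor (C \to (F \to \lnot E))): β-rule — branch into T \lnot D  //  T (C \to (F \to \lnot E)).
      branch 1.1 (add T \lnot D):
        F (E \leftrightarrow A): β-rule — branch into T E, F A  //  F E, T A.
          branch 1.1.1 (add T E, F A):
            × closes — contains both E and \lnot E.
          branch 1.1.2 (add F E, T A):
            ○ open, literals {A=true, B=true, D=false, E=false}.
      branch 1.2 (add T (C \to (F \to \lnot E))):
        F (E \leftrightarrow A): β-rule — branch into T E, F A  //  F E, T A.
          branch 1.2.1 (add T E, F A):
            × closes — contains both E and \lnot E.
          branch 1.2.2 (add F E, T A):
            T (C \to (F \to \lnot E)): β-rule — branch into F C  //  T (F \to \lnot E).
              branch 1.2.2.1 (add F C):
                ○ open, literals {A=true, B=true, C=false, E=false}.
              branch 1.2.2.2 (add T (F \to \lnot E)):
                T (F \to \lnot E): β-rule — branch into F F  //  T \lnot E.
                  branch 1.2.2.2.1 (add F F):
                    ○ open, literals {A=true, B=true, E=false, F=false}.
                  branch 1.2.2.2.2 (add T \lnot E):
                    ○ open, literals {A=true, B=true, E=false}.
  branch 2 (add T (D \leftrightarrow \lnot E)):
    T (D \leftrightarrow \lnot E): β-rule — branch into T D, T \lnot E  //  F D, F \lnot E.
      branch 2.1 (add T D, T \lnot E):
        ○ open, literals {D=true, E=false}.
      branch 2.2 (add F D, F \lnot E):
        ○ open, literals {D=false, E=true}.
2 branches closed, 6 open.
An open branch gives a satisfying assignment: A=true, B=true, D=false, E=false.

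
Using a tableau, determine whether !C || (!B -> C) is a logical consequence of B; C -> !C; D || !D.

Yes

Initial set: {T B; T (C -> !C); T (D || !D); F (!C || (!B -> C))}.
F (!C || (!B -> C)): α-rule — add F !C, F (!B -> C).
F (!B -> C): α-rule — add T !B, F C.
× closes — contains both B and !B.
All 1 branch closes.
Every branch closed, so the premises entail the conclusion.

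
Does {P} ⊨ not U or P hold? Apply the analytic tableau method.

Initial set: {T P; F (not U or P)}.
F (not U or P): α-rule — add F not U, F P.
× closes — contains both P and not P.
All 1 branch closes.
Every branch closed, so the premises entail the conclusion.

Yes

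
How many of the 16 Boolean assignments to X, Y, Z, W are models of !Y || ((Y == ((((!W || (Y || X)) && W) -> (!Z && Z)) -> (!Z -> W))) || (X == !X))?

14

Initial set: {(!Y || ((Y == ((((!W || (Y || X)) && W) -> (!Z && Z)) -> (!Z -> W))) || (X == !X)))}.
(!Y || ((Y == ((((!W || (Y || X)) && W) -> (!Z && Z)) -> (!Z -> W))) || (X == !X))): β-rule — branch into !Y  //  ((Y == ((((!W || (Y || X)) && W) -> (!Z && Z)) -> (!Z -> W))) || (X == !X)).
  branch 1 (add !Y):
    ○ open, literals {Y=F}.
  branch 2 (add ((Y == ((((!W || (Y || X)) && W) -> (!Z && Z)) -> (!Z -> W))) || (X == !X))):
    ((Y == ((((!W || (Y || X)) && W) -> (!Z && Z)) -> (!Z -> W))) || (X == !X)): β-rule — branch into (Y == ((((!W || (Y || X)) && W) -> (!Z && Z)) -> (!Z -> W)))  //  (X == !X).
      branch 2.1 (add (Y == ((((!W || (Y || X)) && W) -> (!Z && Z)) -> (!Z -> W)))):
        (Y == ((((!W || (Y || X)) && W) -> (!Z && Z)) -> (!Z -> W))): β-rule — branch into Y, ((((!W || (Y || X)) && W) -> (!Z && Z)) -> (!Z -> W))  //  !Y, !((((!W || (Y || X)) && W) -> (!Z && Z)) -> (!Z -> W)).
          branch 2.1.1 (add Y, ((((!W || (Y || X)) && W) -> (!Z && Z)) -> (!Z -> W))):
            ((((!W || (Y || X)) && W) -> (!Z && Z)) -> (!Z -> W)): β-rule — branch into !(((!W || (Y || X)) && W) -> (!Z && Z))  //  (!Z -> W).
              branch 2.1.1.1 (add !(((!W || (Y || X)) && W) -> (!Z && Z))):
                !(((!W || (Y || X)) && W) -> (!Z && Z)): α-rule — add ((!W || (Y || X)) && W), !(!Z && Z).
                ((!W || (Y || X)) && W): α-rule — add (!W || (Y || X)), W.
                !(!Z && Z): β-rule — branch into !!Z  //  !Z.
                  branch 2.1.1.1.1 (add !!Z):
                    (!W || (Y || X)): β-rule — branch into !W  //  (Y || X).
                      branch 2.1.1.1.1.1 (add !W):
                        × closes — contains both W and !W.
                      branch 2.1.1.1.1.2 (add (Y || X)):
                        (Y || X): β-rule — branch into Y  //  X.
                          branch 2.1.1.1.1.2.1 (add Y):
                            ○ open, literals {W=T, Y=T, Z=T}.
                          branch 2.1.1.1.1.2.2 (add X):
                            ○ open, literals {W=T, X=T, Y=T, Z=T}.
                  branch 2.1.1.1.2 (add !Z):
                    (!W || (Y || X)): β-rule — branch into !W  //  (Y || X).
                      branch 2.1.1.1.2.1 (add !W):
                        × closes — contains both W and !W.
                      branch 2.1.1.1.2.2 (add (Y || X)):
                        (Y || X): β-rule — branch into Y  //  X.
                          branch 2.1.1.1.2.2.1 (add Y):
                            ○ open, literals {W=T, Y=T, Z=F}.
                          branch 2.1.1.1.2.2.2 (add X):
                            ○ open, literals {W=T, X=T, Y=T, Z=F}.
              branch 2.1.1.2 (add (!Z -> W)):
                (!Z -> W): β-rule — branch into !!Z  //  W.
                  branch 2.1.1.2.1 (add !!Z):
                    ○ open, literals {Y=T, Z=T}.
                  branch 2.1.1.2.2 (add W):
                    ○ open, literals {W=T, Y=T}.
          branch 2.1.2 (add !Y, !((((!W || (Y || X)) && W) -> (!Z && Z)) -> (!Z -> W))):
            !((((!W || (Y || X)) && W) -> (!Z && Z)) -> (!Z -> W)): α-rule — add (((!W || (Y || X)) && W) -> (!Z && Z)), !(!Z -> W).
            !(!Z -> W): α-rule — add !Z, !W.
            (((!W || (Y || X)) && W) -> (!Z && Z)): β-rule — branch into !((!W || (Y || X)) && W)  //  (!Z && Z).
              branch 2.1.2.1 (add !((!W || (Y || X)) && W)):
                !((!W || (Y || X)) && W): β-rule — branch into !(!W || (Y || X))  //  !W.
                  branch 2.1.2.1.1 (add !(!W || (Y || X))):
                    !(!W || (Y || X)): α-rule — add !!W, !(Y || X).
                    × closes — contains both W and !W.
                  branch 2.1.2.1.2 (add !W):
                    ○ open, literals {W=F, Y=F, Z=F}.
              branch 2.1.2.2 (add (!Z && Z)):
                (!Z && Z): α-rule — add !Z, Z.
                × closes — contains both Z and !Z.
      branch 2.2 (add (X == !X)):
        (X == !X): β-rule — branch into X, !X  //  !X, !!X.
          branch 2.2.1 (add X, !X):
            × closes — contains both X and !X.
          branch 2.2.2 (add !X, !!X):
            × closes — contains both X and !X.
6 branches closed, 8 open.
Each open branch fixes some atoms; the unmentioned ones are free. Counting distinct full assignments: branch {Y=F} (X, Z, W) contributes 8 new; branch {W=T, Y=T, Z=T} (X) contributes 2 new; branch {W=T, X=T, Y=T, Z=T} (none free) contributes 0 new; branch {W=T, Y=T, Z=F} (X) contributes 2 new; branch {W=T, X=T, Y=T, Z=F} (none free) contributes 0 new; branch {Y=T, Z=T} (X, W) contributes 2 new; branch {W=T, Y=T} (X, Z) contributes 0 new; branch {W=F, Y=F, Z=F} (X) contributes 0 new. Total: 14.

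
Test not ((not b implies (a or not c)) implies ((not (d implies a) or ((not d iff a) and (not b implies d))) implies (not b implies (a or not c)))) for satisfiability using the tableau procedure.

Unsatisfiable

Initial set: {not ((not b implies (a or not c)) implies ((not (d implies a) or ((not d iff a) and (not b implies d))) implies (not b implies (a or not c))))}.
not ((not b implies (a or not c)) implies ((not (d implies a) or ((not d iff a) and (not b implies d))) implies (not b implies (a or not c)))): α-rule — add (not b implies (a or not c)), not ((not (d implies a) or ((not d iff a) and (not b implies d))) implies (not b implies (a or not c))).
not ((not (d implies a) or ((not d iff a) and (not b implies d))) implies (not b implies (a or not c))): α-rule — add (not (d implies a) or ((not d iff a) and (not b implies d))), not (not b implies (a or not c)).
not (not b implies (a or not c)): α-rule — add not b, not (a or not c).
not (a or not c): α-rule — add not a, not not c.
(not b implies (a or not c)): β-rule — branch into not not b  //  (a or not c).
  branch 1 (add not not b):
    × closes — contains both b and not b.
  branch 2 (add (a or not c)):
    (not (d implies a) or ((not d iff a) and (not b implies d))): β-rule — branch into not (d implies a)  //  ((not d iff a) and (not b implies d)).
      branch 2.1 (add not (d implies a)):
        not (d implies a): α-rule — add d, not a.
        (a or not c): β-rule — branch into a  //  not c.
          branch 2.1.1 (add a):
            × closes — contains both a and not a.
          branch 2.1.2 (add not c):
            × closes — contains both c and not c.
      branch 2.2 (add ((not d iff a) and (not b implies d))):
        ((not d iff a) and (not b implies d)): α-rule — add (not d iff a), (not b implies d).
        (a or not c): β-rule — branch into a  //  not c.
          branch 2.2.1 (add a):
            × closes — contains both a and not a.
          branch 2.2.2 (add not c):
            × closes — contains both c and not c.
All 5 branches close.
Every branch closed; the formula is unsatisfiable.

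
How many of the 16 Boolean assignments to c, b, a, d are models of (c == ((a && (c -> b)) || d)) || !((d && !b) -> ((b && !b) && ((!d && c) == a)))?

Initial set: {((c == ((a && (c -> b)) || d)) || !((d && !b) -> ((b && !b) && ((!d && c) == a))))}.
((c == ((a && (c -> b)) || d)) || !((d && !b) -> ((b && !b) && ((!d && c) == a)))): β-rule — branch into (c == ((a && (c -> b)) || d))  //  !((d && !b) -> ((b && !b) && ((!d && c) == a))).
  branch 1 (add (c == ((a && (c -> b)) || d))):
    (c == ((a && (c -> b)) || d)): β-rule — branch into c, ((a && (c -> b)) || d)  //  !c, !((a && (c -> b)) || d).
      branch 1.1 (add c, ((a && (c -> b)) || d)):
        ((a && (c -> b)) || d): β-rule — branch into (a && (c -> b))  //  d.
          branch 1.1.1 (add (a && (c -> b))):
            (a && (c -> b)): α-rule — add a, (c -> b).
            (c -> b): β-rule — branch into !c  //  b.
              branch 1.1.1.1 (add !c):
                × closes — contains both c and !c.
              branch 1.1.1.2 (add b):
                ○ open, literals {a=T, b=T, c=T}.
          branch 1.1.2 (add d):
            ○ open, literals {c=T, d=T}.
      branch 1.2 (add !c, !((a && (c -> b)) || d)):
        !((a && (c -> b)) || d): α-rule — add !(a && (c -> b)), !d.
        !(a && (c -> b)): β-rule — branch into !a  //  !(c -> b).
          branch 1.2.1 (add !a):
            ○ open, literals {a=F, c=F, d=F}.
          branch 1.2.2 (add !(c -> b)):
            !(c -> b): α-rule — add c, !b.
            × closes — contains both c and !c.
  branch 2 (add !((d && !b) -> ((b && !b) && ((!d && c) == a)))):
    !((d && !b) -> ((b && !b) && ((!d && c) == a))): α-rule — add (d && !b), !((b && !b) && ((!d && c) == a)).
    (d && !b): α-rule — add d, !b.
    !((b && !b) && ((!d && c) == a)): β-rule — branch into !(b && !b)  //  !((!d && c) == a).
      branch 2.1 (add !(b && !b)):
        !(b && !b): β-rule — branch into !b  //  !!b.
          branch 2.1.1 (add !b):
            ○ open, literals {b=F, d=T}.
          branch 2.1.2 (add !!b):
            × closes — contains both b and !b.
      branch 2.2 (add !((!d && c) == a)):
        !((!d && c) == a): β-rule — branch into (!d && c), !a  //  !(!d && c), a.
          branch 2.2.1 (add (!d && c), !a):
            (!d && c): α-rule — add !d, c.
            × closes — contains both d and !d.
          branch 2.2.2 (add !(!d && c), a):
            !(!d && c): β-rule — branch into !!d  //  !c.
              branch 2.2.2.1 (add !!d):
                ○ open, literals {a=T, b=F, d=T}.
              branch 2.2.2.2 (add !c):
                ○ open, literals {a=T, b=F, c=F, d=T}.
4 branches closed, 6 open.
Each open branch fixes some atoms; the unmentioned ones are free. Counting distinct full assignments: branch {a=T, b=T, c=T} (d) contributes 2 new; branch {c=T, d=T} (b, a) contributes 3 new; branch {a=F, c=F, d=F} (b) contributes 2 new; branch {b=F, d=T} (c, a) contributes 2 new; branch {a=T, b=F, d=T} (c) contributes 0 new; branch {a=T, b=F, c=F, d=T} (none free) contributes 0 new. Total: 9.

9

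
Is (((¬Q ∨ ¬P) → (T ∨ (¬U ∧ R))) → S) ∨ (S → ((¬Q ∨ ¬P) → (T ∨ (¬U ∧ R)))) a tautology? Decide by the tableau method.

Assume the negation and expand:
Initial set: {¬((((¬Q ∨ ¬P) → (T ∨ (¬U ∧ R))) → S) ∨ (S → ((¬Q ∨ ¬P) → (T ∨ (¬U ∧ R)))))}.
¬((((¬Q ∨ ¬P) → (T ∨ (¬U ∧ R))) → S) ∨ (S → ((¬Q ∨ ¬P) → (T ∨ (¬U ∧ R))))): α-rule — add ¬(((¬Q ∨ ¬P) → (T ∨ (¬U ∧ R))) → S), ¬(S → ((¬Q ∨ ¬P) → (T ∨ (¬U ∧ R)))).
¬(((¬Q ∨ ¬P) → (T ∨ (¬U ∧ R))) → S): α-rule — add ((¬Q ∨ ¬P) → (T ∨ (¬U ∧ R))), ¬S.
¬(S → ((¬Q ∨ ¬P) → (T ∨ (¬U ∧ R)))): α-rule — add S, ¬((¬Q ∨ ¬P) → (T ∨ (¬U ∧ R))).
× closes — contains both S and ¬S.
All 1 branch closes.
Every branch closed, so the negation is unsatisfiable and the formula is valid.

Valid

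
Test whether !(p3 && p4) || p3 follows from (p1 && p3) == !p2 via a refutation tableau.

Initial set: {T ((p1 && p3) == !p2); F (!(p3 && p4) || p3)}.
F (!(p3 && p4) || p3): α-rule — add F !(p3 && p4), F p3.
F !(p3 && p4): α-rule — add T p3, T p4.
× closes — contains both p3 and !p3.
All 1 branch closes.
Every branch closed, so the premises entail the conclusion.

Yes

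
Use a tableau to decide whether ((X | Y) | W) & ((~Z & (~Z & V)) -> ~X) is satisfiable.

Initial set: {T (((X | Y) | W) & ((~Z & (~Z & V)) -> ~X))}.
T (((X | Y) | W) & ((~Z & (~Z & V)) -> ~X)): α-rule — add T ((X | Y) | W), T ((~Z & (~Z & V)) -> ~X).
T ((X | Y) | W): β-rule — branch into T (X | Y)  //  T W.
  branch 1 (add T (X | Y)):
    T ((~Z & (~Z & V)) -> ~X): β-rule — branch into F (~Z & (~Z & V))  //  T ~X.
      branch 1.1 (add F (~Z & (~Z & V))):
        T (X | Y): β-rule — branch into T X  //  T Y.
          branch 1.1.1 (add T X):
            F (~Z & (~Z & V)): β-rule — branch into F ~Z  //  F (~Z & V).
              branch 1.1.1.1 (add F ~Z):
                ○ open, literals {X=1, Z=1}.
              branch 1.1.1.2 (add F (~Z & V)):
                F (~Z & V): β-rule — branch into F ~Z  //  F V.
                  branch 1.1.1.2.1 (add F ~Z):
                    ○ open, literals {X=1, Z=1}.
                  branch 1.1.1.2.2 (add F V):
                    ○ open, literals {V=0, X=1}.
          branch 1.1.2 (add T Y):
            F (~Z & (~Z & V)): β-rule — branch into F ~Z  //  F (~Z & V).
              branch 1.1.2.1 (add F ~Z):
                ○ open, literals {Y=1, Z=1}.
              branch 1.1.2.2 (add F (~Z & V)):
                F (~Z & V): β-rule — branch into F ~Z  //  F V.
                  branch 1.1.2.2.1 (add F ~Z):
                    ○ open, literals {Y=1, Z=1}.
                  branch 1.1.2.2.2 (add F V):
                    ○ open, literals {V=0, Y=1}.
      branch 1.2 (add T ~X):
        T (X | Y): β-rule — branch into T X  //  T Y.
          branch 1.2.1 (add T X):
            × closes — contains both X and ~X.
          branch 1.2.2 (add T Y):
            ○ open, literals {X=0, Y=1}.
  branch 2 (add T W):
    T ((~Z & (~Z & V)) -> ~X): β-rule — branch into F (~Z & (~Z & V))  //  T ~X.
      branch 2.1 (add F (~Z & (~Z & V))):
        F (~Z & (~Z & V)): β-rule — branch into F ~Z  //  F (~Z & V).
          branch 2.1.1 (add F ~Z):
            ○ open, literals {W=1, Z=1}.
          branch 2.1.2 (add F (~Z & V)):
            F (~Z & V): β-rule — branch into F ~Z  //  F V.
              branch 2.1.2.1 (add F ~Z):
                ○ open, literals {W=1, Z=1}.
              branch 2.1.2.2 (add F V):
                ○ open, literals {V=0, W=1}.
      branch 2.2 (add T ~X):
        ○ open, literals {W=1, X=0}.
1 branch closed, 11 open.
An open branch gives a satisfying assignment: X=1, Z=1.

Satisfiable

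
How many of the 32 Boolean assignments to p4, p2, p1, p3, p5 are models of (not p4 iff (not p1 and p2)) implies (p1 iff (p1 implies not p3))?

Initial set: {((not p4 iff (not p1 and p2)) implies (p1 iff (p1 implies not p3)))}.
((not p4 iff (not p1 and p2)) implies (p1 iff (p1 implies not p3))): β-rule — branch into not (not p4 iff (not p1 and p2))  //  (p1 iff (p1 implies not p3)).
  branch 1 (add not (not p4 iff (not p1 and p2))):
    not (not p4 iff (not p1 and p2)): β-rule — branch into not p4, not (not p1 and p2)  //  not not p4, (not p1 and p2).
      branch 1.1 (add not p4, not (not p1 and p2)):
        not (not p1 and p2): β-rule — branch into not not p1  //  not p2.
          branch 1.1.1 (add not not p1):
            ○ open, literals {p1=T, p4=F}.
          branch 1.1.2 (add not p2):
            ○ open, literals {p2=F, p4=F}.
      branch 1.2 (add not not p4, (not p1 and p2)):
        (not p1 and p2): α-rule — add not p1, p2.
        ○ open, literals {p1=F, p2=T, p4=T}.
  branch 2 (add (p1 iff (p1 implies not p3))):
    (p1 iff (p1 implies not p3)): β-rule — branch into p1, (p1 implies not p3)  //  not p1, not (p1 implies not p3).
      branch 2.1 (add p1, (p1 implies not p3)):
        (p1 implies not p3): β-rule — branch into not p1  //  not p3.
          branch 2.1.1 (add not p1):
            × closes — contains both p1 and not p1.
          branch 2.1.2 (add not p3):
            ○ open, literals {p1=T, p3=F}.
      branch 2.2 (add not p1, not (p1 implies not p3)):
        not (p1 implies not p3): α-rule — add p1, not not p3.
        × closes — contains both p1 and not p1.
2 branches closed, 4 open.
Each open branch fixes some atoms; the unmentioned ones are free. Counting distinct full assignments: branch {p1=T, p4=F} (p2, p3, p5) contributes 8 new; branch {p2=F, p4=F} (p1, p3, p5) contributes 4 new; branch {p1=F, p2=T, p4=T} (p3, p5) contributes 4 new; branch {p1=T, p3=F} (p4, p2, p5) contributes 4 new. Total: 20.

20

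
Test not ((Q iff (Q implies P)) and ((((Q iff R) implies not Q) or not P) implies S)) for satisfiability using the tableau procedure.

Satisfiable

Initial set: {not ((Q iff (Q implies P)) and ((((Q iff R) implies not Q) or not P) implies S))}.
not ((Q iff (Q implies P)) and ((((Q iff R) implies not Q) or not P) implies S)): β-rule — branch into not (Q iff (Q implies P))  //  not ((((Q iff R) implies not Q) or not P) implies S).
  branch 1 (add not (Q iff (Q implies P))):
    not (Q iff (Q implies P)): β-rule — branch into Q, not (Q implies P)  //  not Q, (Q implies P).
      branch 1.1 (add Q, not (Q implies P)):
        not (Q implies P): α-rule — add Q, not P.
        ○ open, literals {P=0, Q=1}.
      branch 1.2 (add not Q, (Q implies P)):
        (Q implies P): β-rule — branch into not Q  //  P.
          branch 1.2.1 (add not Q):
            ○ open, literals {Q=0}.
          branch 1.2.2 (add P):
            ○ open, literals {P=1, Q=0}.
  branch 2 (add not ((((Q iff R) implies not Q) or not P) implies S)):
    not ((((Q iff R) implies not Q) or not P) implies S): α-rule — add (((Q iff R) implies not Q) or not P), not S.
    (((Q iff R) implies not Q) or not P): β-rule — branch into ((Q iff R) implies not Q)  //  not P.
      branch 2.1 (add ((Q iff R) implies not Q)):
        ((Q iff R) implies not Q): β-rule — branch into not (Q iff R)  //  not Q.
          branch 2.1.1 (add not (Q iff R)):
            not (Q iff R): β-rule — branch into Q, not R  //  not Q, R.
              branch 2.1.1.1 (add Q, not R):
                ○ open, literals {Q=1, R=0, S=0}.
              branch 2.1.1.2 (add not Q, R):
                ○ open, literals {Q=0, R=1, S=0}.
          branch 2.1.2 (add not Q):
            ○ open, literals {Q=0, S=0}.
      branch 2.2 (add not P):
        ○ open, literals {P=0, S=0}.
0 branches closed, 7 open.
An open branch gives a satisfying assignment: P=0, Q=1.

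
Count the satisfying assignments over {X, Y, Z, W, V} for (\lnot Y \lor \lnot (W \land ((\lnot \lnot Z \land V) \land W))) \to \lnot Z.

Initial set: {T ((\lnot Y \lor \lnot (W \land ((\lnot \lnot Z \land V) \land W))) \to \lnot Z)}.
T ((\lnot Y \lor \lnot (W \land ((\lnot \lnot Z \land V) \land W))) \to \lnot Z): β-rule — branch into F (\lnot Y \lor \lnot (W \land ((\lnot \lnot Z \land V) \land W)))  //  T \lnot Z.
  branch 1 (add F (\lnot Y \lor \lnot (W \land ((\lnot \lnot Z \land V) \land W)))):
    F (\lnot Y \lor \lnot (W \land ((\lnot \lnot Z \land V) \land W))): α-rule — add F \lnot Y, F \lnot (W \land ((\lnot \lnot Z \land V) \land W)).
    F \lnot (W \land ((\lnot \lnot Z \land V) \land W)): α-rule — add T W, T ((\lnot \lnot Z \land V) \land W).
    T ((\lnot \lnot Z \land V) \land W): α-rule — add T (\lnot \lnot Z \land V), T W.
    T (\lnot \lnot Z \land V): α-rule — add T \lnot \lnot Z, T V.
    T \lnot \lnot Z: drop double negation, giving T Z.
    ○ open, literals {V=1, W=1, Y=1, Z=1}.
  branch 2 (add T \lnot Z):
    ○ open, literals {Z=0}.
0 branches closed, 2 open.
Each open branch fixes some atoms; the unmentioned ones are free. Counting distinct full assignments: branch {V=1, W=1, Y=1, Z=1} (X) contributes 2 new; branch {Z=0} (X, Y, W, V) contributes 16 new. Total: 18.

18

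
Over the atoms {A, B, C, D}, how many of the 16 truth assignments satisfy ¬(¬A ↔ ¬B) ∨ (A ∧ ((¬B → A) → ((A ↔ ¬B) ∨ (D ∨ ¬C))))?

Initial set: {(¬(¬A ↔ ¬B) ∨ (A ∧ ((¬B → A) → ((A ↔ ¬B) ∨ (D ∨ ¬C)))))}.
(¬(¬A ↔ ¬B) ∨ (A ∧ ((¬B → A) → ((A ↔ ¬B) ∨ (D ∨ ¬C))))): β-rule — branch into ¬(¬A ↔ ¬B)  //  (A ∧ ((¬B → A) → ((A ↔ ¬B) ∨ (D ∨ ¬C)))).
  branch 1 (add ¬(¬A ↔ ¬B)):
    ¬(¬A ↔ ¬B): β-rule — branch into ¬A, ¬¬B  //  ¬¬A, ¬B.
      branch 1.1 (add ¬A, ¬¬B):
        ○ open, literals {A=0, B=1}.
      branch 1.2 (add ¬¬A, ¬B):
        ○ open, literals {A=1, B=0}.
  branch 2 (add (A ∧ ((¬B → A) → ((A ↔ ¬B) ∨ (D ∨ ¬C))))):
    (A ∧ ((¬B → A) → ((A ↔ ¬B) ∨ (D ∨ ¬C)))): α-rule — add A, ((¬B → A) → ((A ↔ ¬B) ∨ (D ∨ ¬C))).
    ((¬B → A) → ((A ↔ ¬B) ∨ (D ∨ ¬C))): β-rule — branch into ¬(¬B → A)  //  ((A ↔ ¬B) ∨ (D ∨ ¬C)).
      branch 2.1 (add ¬(¬B → A)):
        ¬(¬B → A): α-rule — add ¬B, ¬A.
        × closes — contains both A and ¬A.
      branch 2.2 (add ((A ↔ ¬B) ∨ (D ∨ ¬C))):
        ((A ↔ ¬B) ∨ (D ∨ ¬C)): β-rule — branch into (A ↔ ¬B)  //  (D ∨ ¬C).
          branch 2.2.1 (add (A ↔ ¬B)):
            (A ↔ ¬B): β-rule — branch into A, ¬B  //  ¬A, ¬¬B.
              branch 2.2.1.1 (add A, ¬B):
                ○ open, literals {A=1, B=0}.
              branch 2.2.1.2 (add ¬A, ¬¬B):
                × closes — contains both A and ¬A.
          branch 2.2.2 (add (D ∨ ¬C)):
            (D ∨ ¬C): β-rule — branch into D  //  ¬C.
              branch 2.2.2.1 (add D):
                ○ open, literals {A=1, D=1}.
              branch 2.2.2.2 (add ¬C):
                ○ open, literals {A=1, C=0}.
2 branches closed, 5 open.
Each open branch fixes some atoms; the unmentioned ones are free. Counting distinct full assignments: branch {A=0, B=1} (C, D) contributes 4 new; branch {A=1, B=0} (C, D) contributes 4 new; branch {A=1, B=0} (C, D) contributes 0 new; branch {A=1, D=1} (B, C) contributes 2 new; branch {A=1, C=0} (B, D) contributes 1 new. Total: 11.

11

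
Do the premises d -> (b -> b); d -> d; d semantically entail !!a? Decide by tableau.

Initial set: {T (d -> (b -> b)); T (d -> d); T d; F !!a}.
F !!a: drop double negation, giving F a.
T (d -> (b -> b)): β-rule — branch into F d  //  T (b -> b).
  branch 1 (add F d):
    × closes — contains both d and !d.
  branch 2 (add T (b -> b)):
    T (d -> d): β-rule — branch into F d  //  T d.
      branch 2.1 (add F d):
        × closes — contains both d and !d.
      branch 2.2 (add T d):
        T (b -> b): β-rule — branch into F b  //  T b.
          branch 2.2.1 (add F b):
            ○ open, literals {a=false, b=false, d=true}.
          branch 2.2.2 (add T b):
            ○ open, literals {a=false, b=true, d=true}.
2 branches closed, 2 open.
An open branch gives a countermodel: a=false, b=false, d=true (unmentioned atoms arbitrary); the premises hold there but the conclusion fails.

No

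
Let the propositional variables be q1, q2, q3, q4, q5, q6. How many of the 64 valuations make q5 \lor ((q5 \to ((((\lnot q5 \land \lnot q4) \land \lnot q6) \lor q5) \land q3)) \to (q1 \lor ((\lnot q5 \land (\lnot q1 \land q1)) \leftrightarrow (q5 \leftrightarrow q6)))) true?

Initial set: {(q5 \lor ((q5 \to ((((\lnot q5 \land \lnot q4) \land \lnot q6) \lor q5) \land q3)) \to (q1 \lor ((\lnot q5 \land (\lnot q1 \land q1)) \leftrightarrow (q5 \leftrightarrow q6)))))}.
(q5 \lor ((q5 \to ((((\lnot q5 \land \lnot q4) \land \lnot q6) \lor q5) \land q3)) \to (q1 \lor ((\lnot q5 \land (\lnot q1 \land q1)) \leftrightarrow (q5 \leftrightarrow q6))))): β-rule — branch into q5  //  ((q5 \to ((((\lnot q5 \land \lnot q4) \land \lnot q6) \lor q5) \land q3)) \to (q1 \lor ((\lnot q5 \land (\lnot q1 \land q1)) \leftrightarrow (q5 \leftrightarrow q6)))).
  branch 1 (add q5):
    ○ open, literals {q5=true}.
  branch 2 (add ((q5 \to ((((\lnot q5 \land \lnot q4) \land \lnot q6) \lor q5) \land q3)) \to (q1 \lor ((\lnot q5 \land (\lnot q1 \land q1)) \leftrightarrow (q5 \leftrightarrow q6))))):
    ((q5 \to ((((\lnot q5 \land \lnot q4) \land \lnot q6) \lor q5) \land q3)) \to (q1 \lor ((\lnot q5 \land (\lnot q1 \land q1)) \leftrightarrow (q5 \leftrightarrow q6)))): β-rule — branch into \lnot (q5 \to ((((\lnot q5 \land \lnot q4) \land \lnot q6) \lor q5) \land q3))  //  (q1 \lor ((\lnot q5 \land (\lnot q1 \land q1)) \leftrightarrow (q5 \leftrightarrow q6))).
      branch 2.1 (add \lnot (q5 \to ((((\lnot q5 \land \lnot q4) \land \lnot q6) \lor q5) \land q3))):
        \lnot (q5 \to ((((\lnot q5 \land \lnot q4) \land \lnot q6) \lor q5) \land q3)): α-rule — add q5, \lnot ((((\lnot q5 \land \lnot q4) \land \lnot q6) \lor q5) \land q3).
        \lnot ((((\lnot q5 \land \lnot q4) \land \lnot q6) \lor q5) \land q3): β-rule — branch into \lnot (((\lnot q5 \land \lnot q4) \land \lnot q6) \lor q5)  //  \lnot q3.
          branch 2.1.1 (add \lnot (((\lnot q5 \land \lnot q4) \land \lnot q6) \lor q5)):
            \lnot (((\lnot q5 \land \lnot q4) \land \lnot q6) \lor q5): α-rule — add \lnot ((\lnot q5 \land \lnot q4) \land \lnot q6), \lnot q5.
            × closes — contains both q5 and \lnot q5.
          branch 2.1.2 (add \lnot q3):
            ○ open, literals {q3=false, q5=true}.
      branch 2.2 (add (q1 \lor ((\lnot q5 \land (\lnot q1 \land q1)) \leftrightarrow (q5 \leftrightarrow q6)))):
        (q1 \lor ((\lnot q5 \land (\lnot q1 \land q1)) \leftrightarrow (q5 \leftrightarrow q6))): β-rule — branch into q1  //  ((\lnot q5 \land (\lnot q1 \land q1)) \leftrightarrow (q5 \leftrightarrow q6)).
          branch 2.2.1 (add q1):
            ○ open, literals {q1=true}.
          branch 2.2.2 (add ((\lnot q5 \land (\lnot q1 \land q1)) \leftrightarrow (q5 \leftrightarrow q6))):
            ((\lnot q5 \land (\lnot q1 \land q1)) \leftrightarrow (q5 \leftrightarrow q6)): β-rule — branch into (\lnot q5 \land (\lnot q1 \land q1)), (q5 \leftrightarrow q6)  //  \lnot (\lnot q5 \land (\lnot q1 \land q1)), \lnot (q5 \leftrightarrow q6).
              branch 2.2.2.1 (add (\lnot q5 \land (\lnot q1 \land q1)), (q5 \leftrightarrow q6)):
                (\lnot q5 \land (\lnot q1 \land q1)): α-rule — add \lnot q5, (\lnot q1 \land q1).
                (\lnot q1 \land q1): α-rule — add \lnot q1, q1.
                × closes — contains both q1 and \lnot q1.
              branch 2.2.2.2 (add \lnot (\lnot q5 \land (\lnot q1 \land q1)), \lnot (q5 \leftrightarrow q6)):
                \lnot (\lnot q5 \land (\lnot q1 \land q1)): β-rule — branch into \lnot \lnot q5  //  \lnot (\lnot q1 \land q1).
                  branch 2.2.2.2.1 (add \lnot \lnot q5):
                    \lnot (q5 \leftrightarrow q6): β-rule — branch into q5, \lnot q6  //  \lnot q5, q6.
                      branch 2.2.2.2.1.1 (add q5, \lnot q6):
                        ○ open, literals {q5=true, q6=false}.
                      branch 2.2.2.2.1.2 (add \lnot q5, q6):
                        × closes — contains both q5 and \lnot q5.
                  branch 2.2.2.2.2 (add \lnot (\lnot q1 \land q1)):
                    \lnot (q5 \leftrightarrow q6): β-rule — branch into q5, \lnot q6  //  \lnot q5, q6.
                      branch 2.2.2.2.2.1 (add q5, \lnot q6):
                        \lnot (\lnot q1 \land q1): β-rule — branch into \lnot \lnot q1  //  \lnot q1.
                          branch 2.2.2.2.2.1.1 (add \lnot \lnot q1):
                            ○ open, literals {q1=true, q5=true, q6=false}.
                          branch 2.2.2.2.2.1.2 (add \lnot q1):
                            ○ open, literals {q1=false, q5=true, q6=false}.
                      branch 2.2.2.2.2.2 (add \lnot q5, q6):
                        \lnot (\lnot q1 \land q1): β-rule — branch into \lnot \lnot q1  //  \lnot q1.
                          branch 2.2.2.2.2.2.1 (add \lnot \lnot q1):
                            ○ open, literals {q1=true, q5=false, q6=true}.
                          branch 2.2.2.2.2.2.2 (add \lnot q1):
                            ○ open, literals {q1=false, q5=false, q6=true}.
3 branches closed, 8 open.
Each open branch fixes some atoms; the unmentioned ones are free. Counting distinct full assignments: branch {q5=true} (q1, q2, q3, q4, q6) contributes 32 new; branch {q3=false, q5=true} (q1, q2, q4, q6) contributes 0 new; branch {q1=true} (q2, q3, q4, q5, q6) contributes 16 new; branch {q5=true, q6=false} (q1, q2, q3, q4) contributes 0 new; branch {q1=true, q5=true, q6=false} (q2, q3, q4) contributes 0 new; branch {q1=false, q5=true, q6=false} (q2, q3, q4) contributes 0 new; branch {q1=true, q5=false, q6=true} (q2, q3, q4) contributes 0 new; branch {q1=false, q5=false, q6=true} (q2, q3, q4) contributes 8 new. Total: 56.

56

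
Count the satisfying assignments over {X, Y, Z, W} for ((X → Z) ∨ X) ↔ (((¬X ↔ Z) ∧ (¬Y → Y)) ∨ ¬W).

Initial set: {(((X → Z) ∨ X) ↔ (((¬X ↔ Z) ∧ (¬Y → Y)) ∨ ¬W))}.
(((X → Z) ∨ X) ↔ (((¬X ↔ Z) ∧ (¬Y → Y)) ∨ ¬W)): β-rule — branch into ((X → Z) ∨ X), (((¬X ↔ Z) ∧ (¬Y → Y)) ∨ ¬W)  //  ¬((X → Z) ∨ X), ¬(((¬X ↔ Z) ∧ (¬Y → Y)) ∨ ¬W).
  branch 1 (add ((X → Z) ∨ X), (((¬X ↔ Z) ∧ (¬Y → Y)) ∨ ¬W)):
    ((X → Z) ∨ X): β-rule — branch into (X → Z)  //  X.
      branch 1.1 (add (X → Z)):
        (((¬X ↔ Z) ∧ (¬Y → Y)) ∨ ¬W): β-rule — branch into ((¬X ↔ Z) ∧ (¬Y → Y))  //  ¬W.
          branch 1.1.1 (add ((¬X ↔ Z) ∧ (¬Y → Y))):
            ((¬X ↔ Z) ∧ (¬Y → Y)): α-rule — add (¬X ↔ Z), (¬Y → Y).
            (X → Z): β-rule — branch into ¬X  //  Z.
              branch 1.1.1.1 (add ¬X):
                (¬X ↔ Z): β-rule — branch into ¬X, Z  //  ¬¬X, ¬Z.
                  branch 1.1.1.1.1 (add ¬X, Z):
                    (¬Y → Y): β-rule — branch into ¬¬Y  //  Y.
                      branch 1.1.1.1.1.1 (add ¬¬Y):
                        ○ open, literals {X=F, Y=T, Z=T}.
                      branch 1.1.1.1.1.2 (add Y):
                        ○ open, literals {X=F, Y=T, Z=T}.
                  branch 1.1.1.1.2 (add ¬¬X, ¬Z):
                    × closes — contains both X and ¬X.
              branch 1.1.1.2 (add Z):
                (¬X ↔ Z): β-rule — branch into ¬X, Z  //  ¬¬X, ¬Z.
                  branch 1.1.1.2.1 (add ¬X, Z):
                    (¬Y → Y): β-rule — branch into ¬¬Y  //  Y.
                      branch 1.1.1.2.1.1 (add ¬¬Y):
                        ○ open, literals {X=F, Y=T, Z=T}.
                      branch 1.1.1.2.1.2 (add Y):
                        ○ open, literals {X=F, Y=T, Z=T}.
                  branch 1.1.1.2.2 (add ¬¬X, ¬Z):
                    × closes — contains both Z and ¬Z.
          branch 1.1.2 (add ¬W):
            (X → Z): β-rule — branch into ¬X  //  Z.
              branch 1.1.2.1 (add ¬X):
                ○ open, literals {W=F, X=F}.
              branch 1.1.2.2 (add Z):
                ○ open, literals {W=F, Z=T}.
      branch 1.2 (add X):
        (((¬X ↔ Z) ∧ (¬Y → Y)) ∨ ¬W): β-rule — branch into ((¬X ↔ Z) ∧ (¬Y → Y))  //  ¬W.
          branch 1.2.1 (add ((¬X ↔ Z) ∧ (¬Y → Y))):
            ((¬X ↔ Z) ∧ (¬Y → Y)): α-rule — add (¬X ↔ Z), (¬Y → Y).
            (¬X ↔ Z): β-rule — branch into ¬X, Z  //  ¬¬X, ¬Z.
              branch 1.2.1.1 (add ¬X, Z):
                × closes — contains both X and ¬X.
              branch 1.2.1.2 (add ¬¬X, ¬Z):
                (¬Y → Y): β-rule — branch into ¬¬Y  //  Y.
                  branch 1.2.1.2.1 (add ¬¬Y):
                    ○ open, literals {X=T, Y=T, Z=F}.
                  branch 1.2.1.2.2 (add Y):
                    ○ open, literals {X=T, Y=T, Z=F}.
          branch 1.2.2 (add ¬W):
            ○ open, literals {W=F, X=T}.
  branch 2 (add ¬((X → Z) ∨ X), ¬(((¬X ↔ Z) ∧ (¬Y → Y)) ∨ ¬W)):
    ¬((X → Z) ∨ X): α-rule — add ¬(X → Z), ¬X.
    ¬(((¬X ↔ Z) ∧ (¬Y → Y)) ∨ ¬W): α-rule — add ¬((¬X ↔ Z) ∧ (¬Y → Y)), ¬¬W.
    ¬(X → Z): α-rule — add X, ¬Z.
    × closes — contains both X and ¬X.
4 branches closed, 9 open.
Each open branch fixes some atoms; the unmentioned ones are free. Counting distinct full assignments: branch {X=F, Y=T, Z=T} (W) contributes 2 new; branch {X=F, Y=T, Z=T} (W) contributes 0 new; branch {X=F, Y=T, Z=T} (W) contributes 0 new; branch {X=F, Y=T, Z=T} (W) contributes 0 new; branch {W=F, X=F} (Y, Z) contributes 3 new; branch {W=F, Z=T} (X, Y) contributes 2 new; branch {X=T, Y=T, Z=F} (W) contributes 2 new; branch {X=T, Y=T, Z=F} (W) contributes 0 new; branch {W=F, X=T} (Y, Z) contributes 1 new. Total: 10.

10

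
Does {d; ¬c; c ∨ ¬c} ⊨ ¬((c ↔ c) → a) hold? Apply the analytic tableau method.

No

Initial set: {T d; T ¬c; T (c ∨ ¬c); F ¬((c ↔ c) → a)}.
T (c ∨ ¬c): β-rule — branch into T c  //  T ¬c.
  branch 1 (add T c):
    × closes — contains both c and ¬c.
  branch 2 (add T ¬c):
    F ¬((c ↔ c) → a): β-rule — branch into F (c ↔ c)  //  T a.
      branch 2.1 (add F (c ↔ c)):
        F (c ↔ c): β-rule — branch into T c, F c  //  F c, T c.
          branch 2.1.1 (add T c, F c):
            × closes — contains both c and ¬c.
          branch 2.1.2 (add F c, T c):
            × closes — contains both c and ¬c.
      branch 2.2 (add T a):
        ○ open, literals {a=T, c=F, d=T}.
3 branches closed, 1 open.
An open branch gives a countermodel: a=T, c=F, d=T (unmentioned atoms arbitrary); the premises hold there but the conclusion fails.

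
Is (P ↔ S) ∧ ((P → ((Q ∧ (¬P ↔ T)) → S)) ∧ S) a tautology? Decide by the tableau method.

Not valid

Assume the negation and expand:
Initial set: {¬((P ↔ S) ∧ ((P → ((Q ∧ (¬P ↔ T)) → S)) ∧ S))}.
¬((P ↔ S) ∧ ((P → ((Q ∧ (¬P ↔ T)) → S)) ∧ S)): β-rule — branch into ¬(P ↔ S)  //  ¬((P → ((Q ∧ (¬P ↔ T)) → S)) ∧ S).
  branch 1 (add ¬(P ↔ S)):
    ¬(P ↔ S): β-rule — branch into P, ¬S  //  ¬P, S.
      branch 1.1 (add P, ¬S):
        ○ open, literals {P=T, S=F}.
      branch 1.2 (add ¬P, S):
        ○ open, literals {P=F, S=T}.
  branch 2 (add ¬((P → ((Q ∧ (¬P ↔ T)) → S)) ∧ S)):
    ¬((P → ((Q ∧ (¬P ↔ T)) → S)) ∧ S): β-rule — branch into ¬(P → ((Q ∧ (¬P ↔ T)) → S))  //  ¬S.
      branch 2.1 (add ¬(P → ((Q ∧ (¬P ↔ T)) → S))):
        ¬(P → ((Q ∧ (¬P ↔ T)) → S)): α-rule — add P, ¬((Q ∧ (¬P ↔ T)) → S).
        ¬((Q ∧ (¬P ↔ T)) → S): α-rule — add (Q ∧ (¬P ↔ T)), ¬S.
        (Q ∧ (¬P ↔ T)): α-rule — add Q, (¬P ↔ T).
        (¬P ↔ T): β-rule — branch into ¬P, T  //  ¬¬P, ¬T.
          branch 2.1.1 (add ¬P, T):
            × closes — contains both P and ¬P.
          branch 2.1.2 (add ¬¬P, ¬T):
            ○ open, literals {P=T, Q=T, S=F, T=F}.
      branch 2.2 (add ¬S):
        ○ open, literals {S=F}.
1 branch closed, 4 open.
An open branch gives a countermodel: P=T, S=F (unmentioned atoms arbitrary); under it the original formula is false.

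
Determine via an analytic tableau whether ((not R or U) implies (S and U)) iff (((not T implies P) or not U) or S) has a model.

Initial set: {(((not R or U) implies (S and U)) iff (((not T implies P) or not U) or S))}.
(((not R or U) implies (S and U)) iff (((not T implies P) or not U) or S)): β-rule — branch into ((not R or U) implies (S and U)), (((not T implies P) or not U) or S)  //  not ((not R or U) implies (S and U)), not (((not T implies P) or not U) or S).
  branch 1 (add ((not R or U) implies (S and U)), (((not T implies P) or not U) or S)):
    ((not R or U) implies (S and U)): β-rule — branch into not (not R or U)  //  (S and U).
      branch 1.1 (add not (not R or U)):
        not (not R or U): α-rule — add not not R, not U.
        (((not T implies P) or not U) or S): β-rule — branch into ((not T implies P) or not U)  //  S.
          branch 1.1.1 (add ((not T implies P) or not U)):
            ((not T implies P) or not U): β-rule — branch into (not T implies P)  //  not U.
              branch 1.1.1.1 (add (not T implies P)):
                (not T implies P): β-rule — branch into not not T  //  P.
                  branch 1.1.1.1.1 (add not not T):
                    ○ open, literals {R=T, T=T, U=F}.
                  branch 1.1.1.1.2 (add P):
                    ○ open, literals {P=T, R=T, U=F}.
              branch 1.1.1.2 (add not U):
                ○ open, literals {R=T, U=F}.
          branch 1.1.2 (add S):
            ○ open, literals {R=T, S=T, U=F}.
      branch 1.2 (add (S and U)):
        (S and U): α-rule — add S, U.
        (((not T implies P) or not U) or S): β-rule — branch into ((not T implies P) or not U)  //  S.
          branch 1.2.1 (add ((not T implies P) or not U)):
            ((not T implies P) or not U): β-rule — branch into (not T implies P)  //  not U.
              branch 1.2.1.1 (add (not T implies P)):
                (not T implies P): β-rule — branch into not not T  //  P.
                  branch 1.2.1.1.1 (add not not T):
                    ○ open, literals {S=T, T=T, U=T}.
                  branch 1.2.1.1.2 (add P):
                    ○ open, literals {P=T, S=T, U=T}.
              branch 1.2.1.2 (add not U):
                × closes — contains both U and not U.
          branch 1.2.2 (add S):
            ○ open, literals {S=T, U=T}.
  branch 2 (add not ((not R or U) implies (S and U)), not (((not T implies P) or not U) or S)):
    not ((not R or U) implies (S and U)): α-rule — add (not R or U), not (S and U).
    not (((not T implies P) or not U) or S): α-rule — add not ((not T implies P) or not U), not S.
    not ((not T implies P) or not U): α-rule — add not (not T implies P), not not U.
    not (not T implies P): α-rule — add not T, not P.
    (not R or U): β-rule — branch into not R  //  U.
      branch 2.1 (add not R):
        not (S and U): β-rule — branch into not S  //  not U.
          branch 2.1.1 (add not S):
            ○ open, literals {P=F, R=F, S=F, T=F, U=T}.
          branch 2.1.2 (add not U):
            × closes — contains both U and not U.
      branch 2.2 (add U):
        not (S and U): β-rule — branch into not S  //  not U.
          branch 2.2.1 (add not S):
            ○ open, literals {P=F, S=F, T=F, U=T}.
          branch 2.2.2 (add not U):
            × closes — contains both U and not U.
3 branches closed, 9 open.
An open branch gives a satisfying assignment: R=T, T=T, U=F.

Satisfiable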